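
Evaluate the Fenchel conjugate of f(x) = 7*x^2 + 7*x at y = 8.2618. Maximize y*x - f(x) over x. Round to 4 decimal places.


f*(y) = sup_x {y*x - a*x^2 - b*x} = sup_x {(y-b)*x - a*x^2}
FOC: (y - b) - 2a*x = 0 => x* = (y - b)/(2a)
x* = (8.2618 - 7)/(2*7) = 0.0901
f*(8.2618) = (y-b)^2/(4a) = (8.2618 - 7)^2/(4*7)
= 1.5921/28 = 0.0569


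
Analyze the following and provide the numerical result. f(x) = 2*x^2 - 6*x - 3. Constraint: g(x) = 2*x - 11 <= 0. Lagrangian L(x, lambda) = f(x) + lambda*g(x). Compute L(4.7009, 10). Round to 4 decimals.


Step 1: Evaluate f(x).
f(4.7009) = 2*4.7009^2 - 6*4.7009 - 3 = 12.9915
Step 2: Evaluate g(x).
g(4.7009) = 2*4.7009 - 11 = -1.5982
Step 3: Compute Lagrangian.
L = 12.9915 + 10*-1.5982 = -2.9905


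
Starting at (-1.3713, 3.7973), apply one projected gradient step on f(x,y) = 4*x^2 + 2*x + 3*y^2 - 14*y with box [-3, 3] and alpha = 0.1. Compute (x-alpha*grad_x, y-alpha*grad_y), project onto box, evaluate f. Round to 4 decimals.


Step 1: Compute gradient at (-1.3713, 3.7973).
grad_x = 2*4*-1.3713 + 2 = -8.9704
grad_y = 2*3*3.7973 - 14 = 8.7838
Step 2: Gradient step.
x_raw = -1.3713 - 0.1*-8.9704 = -0.4743
y_raw = 3.7973 - 0.1*8.7838 = 2.9189
Step 3: Project onto [-3, 3].
x_proj = clip(-0.4743) = -0.4743
y_proj = clip(2.9189) = 2.9189
Step 4: Evaluate f.
f(-0.4743, 2.9189) = -15.3534


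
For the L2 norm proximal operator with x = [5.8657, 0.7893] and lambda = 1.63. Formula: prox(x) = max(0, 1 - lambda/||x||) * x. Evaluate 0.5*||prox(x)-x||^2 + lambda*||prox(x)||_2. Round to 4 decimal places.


Step 1: Compute ||x||.
||x|| = 5.9186
Step 2: Compute scaling factor.
scale = max(0, 1 - 1.63/5.9186) = 0.7246
Step 3: prox(x) = [4.2503, 0.5719]
||prox(x)|| = 4.2886
Step 4: Proximal objective.
0.5*||prox-x||^2 = 1.3285
lambda*||prox|| = 6.9904
Total = 8.3188


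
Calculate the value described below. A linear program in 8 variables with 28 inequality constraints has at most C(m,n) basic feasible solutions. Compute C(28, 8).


Each vertex corresponds to some choice of n active constraints out of m, so the number of vertices is at most C(m, n) = m! / (n!(m-n)!).
m = 28, n = 8
Numerator: 28 * 27 * 26 * 25 * 24 * 23 * 22 * 21
Denominator: 8! = 40320
C(28, 8) = 3108105


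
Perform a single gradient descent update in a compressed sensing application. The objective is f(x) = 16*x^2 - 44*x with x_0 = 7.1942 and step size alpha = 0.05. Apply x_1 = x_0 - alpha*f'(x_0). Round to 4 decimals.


We compute the gradient at x_0 and apply the update.
f'(x) = 32*x - 44
f'(7.1942) = 32*7.1942 - 44 = 186.2144
x_1 = 7.1942 - 0.05*186.2144 = -2.1165


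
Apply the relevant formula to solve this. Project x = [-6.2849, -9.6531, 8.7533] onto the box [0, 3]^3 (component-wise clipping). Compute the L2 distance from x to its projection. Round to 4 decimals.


Project each component onto [0, 3].
clip(-6.2849) = 0.0, clip(-9.6531) = 0.0, clip(8.7533) = 3.0
Projection = [0.0, 0.0, 3.0]
Squared diffs: [39.5, 93.1823, 33.1005]
Distance = sqrt(165.7828) = 12.8757


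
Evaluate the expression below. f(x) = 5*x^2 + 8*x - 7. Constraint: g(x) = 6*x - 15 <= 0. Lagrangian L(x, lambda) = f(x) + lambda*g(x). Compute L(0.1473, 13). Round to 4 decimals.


Step 1: Evaluate f(x).
f(0.1473) = 5*0.1473^2 + 8*0.1473 - 7 = -5.7131
Step 2: Evaluate g(x).
g(0.1473) = 6*0.1473 - 15 = -14.1162
Step 3: Compute Lagrangian.
L = -5.7131 + 13*-14.1162 = -189.2237


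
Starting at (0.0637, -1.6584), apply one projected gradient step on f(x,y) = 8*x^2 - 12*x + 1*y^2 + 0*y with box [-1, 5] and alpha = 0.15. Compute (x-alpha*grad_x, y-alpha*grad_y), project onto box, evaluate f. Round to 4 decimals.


Step 1: Compute gradient at (0.0637, -1.6584).
grad_x = 2*8*0.0637 - 12 = -10.9808
grad_y = 2*1*-1.6584 + 0 = -3.3168
Step 2: Gradient step.
x_raw = 0.0637 - 0.15*-10.9808 = 1.7108
y_raw = -1.6584 - 0.15*-3.3168 = -1.1609
Step 3: Project onto [-1, 5].
x_proj = clip(1.7108) = 1.7108
y_proj = clip(-1.1609) = -1.0
Step 4: Evaluate f.
f(1.7108, -1.0) = 3.8854


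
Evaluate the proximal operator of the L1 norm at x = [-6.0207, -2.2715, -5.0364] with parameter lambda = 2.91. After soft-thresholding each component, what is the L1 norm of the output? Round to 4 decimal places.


Soft-thresholding with lambda = 2.91:
prox(-6.0207) = sign(-6.0207)*max(|-6.0207| - 2.91, 0) = -3.1107
prox(-2.2715) = sign(-2.2715)*max(|-2.2715| - 2.91, 0) = 0.0
prox(-5.0364) = sign(-5.0364)*max(|-5.0364| - 2.91, 0) = -2.1264
prox(x) = [-3.1107, 0.0, -2.1264]
||prox(x)||_1 = 3.1107 + 0.0 + 2.1264 = 5.2371


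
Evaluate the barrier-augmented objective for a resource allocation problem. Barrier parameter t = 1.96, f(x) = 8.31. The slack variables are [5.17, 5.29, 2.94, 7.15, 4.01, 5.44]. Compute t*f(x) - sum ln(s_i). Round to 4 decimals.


Step 1: Compute log-barrier.
ln values: [1.6429, 1.6658, 1.0784, 1.9671, 1.3888, 1.6938]
phi = -(1.6429 + 1.6658 + 1.0784 + 1.9671 + 1.3888 + 1.6938) = -9.4368
Step 2: Compute augmented objective.
t*f(x) = 1.96*8.31 = 16.2876
Total = 16.2876 - 9.4368 = 6.8508


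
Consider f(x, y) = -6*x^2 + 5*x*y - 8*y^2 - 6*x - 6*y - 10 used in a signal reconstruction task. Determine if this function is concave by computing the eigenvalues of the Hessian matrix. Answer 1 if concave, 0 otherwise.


The Hessian of f(x,y) = -6*x^2 + 5*x*y - 8*y^2 - 6*x - 6*y - 10 is:
H = [[-12, 5], [5, -16]]
Trace = -12 - 16 = -28
Determinant = -12*-16 - (5)^2 = 167
Discriminant = (-28)^2 - 4*167 = 116.0
Eigenvalues: lambda_1 = -19.3852, lambda_2 = -8.6148
The function is concave.

1


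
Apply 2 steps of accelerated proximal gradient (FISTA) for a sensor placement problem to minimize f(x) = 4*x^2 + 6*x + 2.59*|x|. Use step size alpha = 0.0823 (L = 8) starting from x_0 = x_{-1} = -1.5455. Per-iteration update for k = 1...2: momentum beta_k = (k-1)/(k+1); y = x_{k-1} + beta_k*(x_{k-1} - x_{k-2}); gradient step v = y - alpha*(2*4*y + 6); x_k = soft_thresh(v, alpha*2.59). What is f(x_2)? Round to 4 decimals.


FISTA on f(x) = 4*x^2 + 6*x + 2.59*|x|
L = 8, alpha = 0.0823
Iteration 1: beta = 0.0, y = -1.5455 + 0.0*(-1.5455 + 1.5455) = -1.5455
  grad(y) = -6.364, v = y - alpha*grad = -1.0217
  prox(v) = soft_thresh(-1.0217, 0.2132) = -0.8086
Iteration 2: beta = 0.3333, y = -0.8086 + 0.3333*(-0.8086 + 1.5455) = -0.5629
  grad(y) = 1.4964, v = y - alpha*grad = -0.6861
  prox(v) = soft_thresh(-0.6861, 0.2132) = -0.4729
f(x_2) = 4*(-0.4729)^2 + 6*(-0.4729) + 2.59*|-0.4729| = -0.718


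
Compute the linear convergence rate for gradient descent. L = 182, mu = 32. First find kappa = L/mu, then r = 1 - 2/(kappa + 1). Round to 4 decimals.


Step 1: Compute the condition number.
kappa = L/mu = 182/32 = 5.6875
Step 2: Compute the convergence rate.
r = 1 - 2/(kappa + 1) = 1 - 2*mu/(L + mu) = (L - mu)/(L + mu) = 150/214 = 0.7009


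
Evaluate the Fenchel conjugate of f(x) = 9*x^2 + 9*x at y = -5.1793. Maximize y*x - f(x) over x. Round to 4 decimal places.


f*(y) = sup_x {y*x - a*x^2 - b*x} = sup_x {(y-b)*x - a*x^2}
FOC: (y - b) - 2a*x = 0 => x* = (y - b)/(2a)
x* = (-5.1793 - 9)/(2*9) = -0.7877
f*(-5.1793) = (y-b)^2/(4a) = (-5.1793 - 9)^2/(4*9)
= 201.0525/36 = 5.5848


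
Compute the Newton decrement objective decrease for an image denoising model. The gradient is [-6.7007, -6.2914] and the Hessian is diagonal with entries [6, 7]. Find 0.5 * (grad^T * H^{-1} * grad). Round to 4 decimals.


Step 1: H is diagonal, so H^(-1) * g = [-1.1168, -0.8988].
Step 2: g^T H^(-1) g = sum_i g_i^2 / H_ii
  = (-6.7007)^2/6 + (-6.2914)^2/7
  = 7.4832 + 5.6545 = 13.1378
Step 3: Objective decrease = 0.5 * g^T H^(-1) g = 6.5689


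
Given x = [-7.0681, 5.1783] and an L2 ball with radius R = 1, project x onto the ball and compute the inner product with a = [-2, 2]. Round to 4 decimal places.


Step 1: Compute ||x|| (intermediates to 6 decimals).
||x|| = sqrt((-7.0681)^2 + 5.1783^2) = 8.762011
Step 2: Project.
Since ||x|| > R, scale = R/||x|| = 1/8.762011 = 0.114129, proj(x) = scale * x
proj(x) = [-0.806675, 0.590994]
Step 3: Dot product.
a^T * proj(x) = -2*(-0.806675) + 2*0.590994 = 2.7953


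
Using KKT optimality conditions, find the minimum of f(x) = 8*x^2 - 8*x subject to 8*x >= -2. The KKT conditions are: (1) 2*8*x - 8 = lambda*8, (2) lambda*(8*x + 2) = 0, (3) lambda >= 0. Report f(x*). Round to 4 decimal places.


Step 1: Try lambda = 0 (constraint inactive).
Stationarity: 2*8*x - 8 = 0
x* = 8/(2*8) = 0.5
Check constraint: 8*0.5 = 4.0 >= -2 -- satisfied.
Step 2: Compute optimal value.
f(x*) = 8*0.5^2 - 8*0.5 = -2.0


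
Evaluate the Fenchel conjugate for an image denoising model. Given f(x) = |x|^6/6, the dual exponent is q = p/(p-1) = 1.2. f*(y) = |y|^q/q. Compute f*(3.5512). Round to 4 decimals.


The conjugate exponent q satisfies 1/p + 1/q = 1.
p = 6, so q = 6/(6 - 1) = 1.2
|y|^q = 3.5512^1.2 = 4.5756
f*(3.5512) = 4.5756 / 1.2 = 3.813


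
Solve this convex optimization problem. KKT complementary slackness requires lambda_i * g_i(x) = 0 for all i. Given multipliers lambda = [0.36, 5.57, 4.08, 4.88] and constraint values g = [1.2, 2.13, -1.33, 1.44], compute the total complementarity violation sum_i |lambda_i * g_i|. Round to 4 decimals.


KKT complementary slackness check:
lambda_1 * g_1 = 0.36 * 1.2 = 0.432
lambda_2 * g_2 = 5.57 * 2.13 = 11.8641
lambda_3 * g_3 = 4.08 * -1.33 = -5.4264
lambda_4 * g_4 = 4.88 * 1.44 = 7.0272
Total violation = 0.432 + 11.8641 + 5.4264 + 7.0272 = 24.7497


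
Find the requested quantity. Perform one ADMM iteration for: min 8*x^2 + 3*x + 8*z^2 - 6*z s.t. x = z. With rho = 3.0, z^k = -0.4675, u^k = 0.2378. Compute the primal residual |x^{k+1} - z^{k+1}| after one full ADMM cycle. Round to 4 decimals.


ADMM iteration with rho = 3.0, z^k = -0.4675, u^k = 0.2378
Step 1: x-update.
Minimize 8*x^2 + 3*x + (3.0/2)*(x + 0.4675 + 0.2378)^2
FOC: (2*8 + 3.0)*x = -3 + 3.0*(-0.4675 - 0.2378)
x^{k+1} = -0.2693
Step 2: z-update.
Minimize 8*z^2 - 6*z + (3.0/2)*(-0.2693 - z + 0.2378)^2
FOC: (2*8 + 3.0)*z = 6 + 3.0*(-0.2693 + 0.2378)
z^{k+1} = 0.3108
Step 3: u-update.
u^{k+1} = 0.2378 - 0.2693 - 0.3108 = -0.3423
Step 4: Primal residual = |-0.2693 - 0.3108| = 0.5801


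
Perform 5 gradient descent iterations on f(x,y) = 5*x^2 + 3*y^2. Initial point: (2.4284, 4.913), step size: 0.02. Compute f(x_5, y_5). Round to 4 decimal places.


Gradient descent on f(x,y) = 5*x^2 + 3*y^2.
Starting point: (2.4284, 4.913), alpha = 0.02
Step 1: grad_x = 2*5*2.4284 = 24.284, grad_y = 2*3*4.913 = 29.478
  x_1 = 2.4284 - 0.02*24.284 = 1.9427
  y_1 = 4.913 - 0.02*29.478 = 4.3234
Step 2: grad_x = 2*5*1.9427 = 19.4272, grad_y = 2*3*4.3234 = 25.9406
  x_2 = 1.9427 - 0.02*19.4272 = 1.5542
  y_2 = 4.3234 - 0.02*25.9406 = 3.8046
Step 3: grad_x = 2*5*1.5542 = 15.5418, grad_y = 2*3*3.8046 = 22.8278
  x_3 = 1.5542 - 0.02*15.5418 = 1.2433
  y_3 = 3.8046 - 0.02*22.8278 = 3.3481
Step 4: grad_x = 2*5*1.2433 = 12.4334, grad_y = 2*3*3.3481 = 20.0884
  x_4 = 1.2433 - 0.02*12.4334 = 0.9947
  y_4 = 3.3481 - 0.02*20.0884 = 2.9463
Step 5: grad_x = 2*5*0.9947 = 9.9467, grad_y = 2*3*2.9463 = 17.6778
  x_5 = 0.9947 - 0.02*9.9467 = 0.7957
  y_5 = 2.9463 - 0.02*17.6778 = 2.5927
f(0.7957, 2.5927) = 5*0.7957^2 + 3*2.5927^2 = 23.333


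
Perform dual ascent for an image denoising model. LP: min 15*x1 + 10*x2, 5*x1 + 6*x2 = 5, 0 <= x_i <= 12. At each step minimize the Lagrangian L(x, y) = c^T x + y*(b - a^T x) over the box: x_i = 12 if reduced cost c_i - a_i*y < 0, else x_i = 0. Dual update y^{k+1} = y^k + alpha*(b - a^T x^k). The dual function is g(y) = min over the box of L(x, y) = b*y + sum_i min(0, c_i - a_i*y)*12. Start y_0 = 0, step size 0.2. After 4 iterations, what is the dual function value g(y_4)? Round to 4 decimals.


Dual ascent for LP: min 15*x1 + 10*x2, 5*x1 + 6*x2 = 5, 0 <= x_i <= 12
Step 1: y^k = 0.0, reduced costs: (15.0, 10.0)
  x^k = (0.0, 0.0), subgradient = b - a^T x = 5.0
  y^{k+1} = 0.0 + 0.2*5.0 = 1.0
Step 2: y^k = 1.0, reduced costs: (10.0, 4.0)
  x^k = (0.0, 0.0), subgradient = b - a^T x = 5.0
  y^{k+1} = 1.0 + 0.2*5.0 = 2.0
Step 3: y^k = 2.0, reduced costs: (5.0, -2.0)
  x^k = (0.0, 12.0), subgradient = b - a^T x = -67.0
  y^{k+1} = 2.0 + 0.2*-67.0 = -11.4
Step 4: y^k = -11.4, reduced costs: (72.0, 78.4)
  x^k = (0.0, 0.0), subgradient = b - a^T x = 5.0
  y^{k+1} = -11.4 + 0.2*5.0 = -10.4
Dual objective at y_4 = -10.4: reduced costs (67.0, 72.4), box minimizer x = (0.0, 0.0)
g(y_4) = b*y + (c1 - a1*y)*x1 + (c2 - a2*y)*x2 = 5*(-10.4) + 67.0*0.0 + 72.4*0.0 = -52.0 + 0.0 + 0.0 = -52.0


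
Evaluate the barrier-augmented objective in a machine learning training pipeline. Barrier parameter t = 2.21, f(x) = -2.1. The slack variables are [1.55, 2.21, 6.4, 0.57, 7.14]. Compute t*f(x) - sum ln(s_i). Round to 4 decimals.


Step 1: Compute log-barrier.
ln values: [0.4383, 0.793, 1.8563, -0.5621, 1.9657]
phi = -(0.4383 + 0.793 + 1.8563 - 0.5621 + 1.9657) = -4.4911
Step 2: Compute augmented objective.
t*f(x) = 2.21*-2.1 = -4.641
Total = -4.641 - 4.4911 = -9.1321


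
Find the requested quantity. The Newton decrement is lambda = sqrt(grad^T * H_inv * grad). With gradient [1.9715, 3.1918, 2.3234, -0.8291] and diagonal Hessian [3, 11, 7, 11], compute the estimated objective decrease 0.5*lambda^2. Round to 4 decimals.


Step 1: H is diagonal, so H^(-1) * g = [0.6572, 0.2902, 0.3319, -0.0754].
Step 2: g^T H^(-1) g = sum_i g_i^2 / H_ii
  = (1.9715)^2/3 + (3.1918)^2/11 + (2.3234)^2/7 + (-0.8291)^2/11
  = 1.2956 + 0.9261 + 0.7712 + 0.0625 = 3.0554
Step 3: Objective decrease = 0.5 * g^T H^(-1) g = 1.5277


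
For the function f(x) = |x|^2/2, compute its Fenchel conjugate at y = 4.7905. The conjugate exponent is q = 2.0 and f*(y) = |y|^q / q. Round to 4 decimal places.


The conjugate exponent q satisfies 1/p + 1/q = 1.
p = 2, so q = 2/(2 - 1) = 2.0
|y|^q = 4.7905^2.0 = 22.9489
f*(4.7905) = 22.9489 / 2.0 = 11.4744


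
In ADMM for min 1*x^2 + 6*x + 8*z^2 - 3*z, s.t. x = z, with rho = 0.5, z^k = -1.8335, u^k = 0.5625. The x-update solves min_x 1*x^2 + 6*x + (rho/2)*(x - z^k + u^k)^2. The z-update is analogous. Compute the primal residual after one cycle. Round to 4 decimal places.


ADMM iteration with rho = 0.5, z^k = -1.8335, u^k = 0.5625
Step 1: x-update.
Minimize 1*x^2 + 6*x + (0.5/2)*(x + 1.8335 + 0.5625)^2
FOC: (2*1 + 0.5)*x = -6 + 0.5*(-1.8335 - 0.5625)
x^{k+1} = -2.8792
Step 2: z-update.
Minimize 8*z^2 - 3*z + (0.5/2)*(-2.8792 - z + 0.5625)^2
FOC: (2*8 + 0.5)*z = 3 + 0.5*(-2.8792 + 0.5625)
z^{k+1} = 0.1116
Step 3: u-update.
u^{k+1} = 0.5625 - 2.8792 - 0.1116 = -2.4283
Step 4: Primal residual = |-2.8792 - 0.1116| = 2.9908


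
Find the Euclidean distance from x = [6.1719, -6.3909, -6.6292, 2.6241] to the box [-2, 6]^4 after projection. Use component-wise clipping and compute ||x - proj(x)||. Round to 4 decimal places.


Project each component onto [-2, 6].
clip(6.1719) = 6.0, clip(-6.3909) = -2.0, clip(-6.6292) = -2.0, clip(2.6241) = 2.6241
Projection = [6.0, -2.0, -2.0, 2.6241]
Squared diffs: [0.0295, 19.28, 21.4295, 0.0]
Distance = sqrt(40.739) = 6.3827


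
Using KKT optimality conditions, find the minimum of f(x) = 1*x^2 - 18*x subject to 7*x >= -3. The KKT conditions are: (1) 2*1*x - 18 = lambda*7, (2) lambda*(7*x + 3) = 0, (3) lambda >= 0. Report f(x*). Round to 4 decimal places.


Step 1: Try lambda = 0 (constraint inactive).
Stationarity: 2*1*x - 18 = 0
x* = 18/(2*1) = 9.0
Check constraint: 7*9.0 = 63.0 >= -3 -- satisfied.
Step 2: Compute optimal value.
f(x*) = 1*9.0^2 - 18*9.0 = -81.0


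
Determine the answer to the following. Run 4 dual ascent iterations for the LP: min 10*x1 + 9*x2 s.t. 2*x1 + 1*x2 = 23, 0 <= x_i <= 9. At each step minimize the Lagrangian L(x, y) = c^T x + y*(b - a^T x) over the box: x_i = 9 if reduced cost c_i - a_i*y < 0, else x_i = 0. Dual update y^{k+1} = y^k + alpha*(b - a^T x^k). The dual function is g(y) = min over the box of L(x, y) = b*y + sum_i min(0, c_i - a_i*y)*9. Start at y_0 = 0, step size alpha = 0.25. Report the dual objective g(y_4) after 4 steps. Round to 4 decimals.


Dual ascent for LP: min 10*x1 + 9*x2, 2*x1 + 1*x2 = 23, 0 <= x_i <= 9
Step 1: y^k = 0.0, reduced costs: (10.0, 9.0)
  x^k = (0.0, 0.0), subgradient = b - a^T x = 23.0
  y^{k+1} = 0.0 + 0.25*23.0 = 5.75
Step 2: y^k = 5.75, reduced costs: (-1.5, 3.25)
  x^k = (9.0, 0.0), subgradient = b - a^T x = 5.0
  y^{k+1} = 5.75 + 0.25*5.0 = 7.0
Step 3: y^k = 7.0, reduced costs: (-4.0, 2.0)
  x^k = (9.0, 0.0), subgradient = b - a^T x = 5.0
  y^{k+1} = 7.0 + 0.25*5.0 = 8.25
Step 4: y^k = 8.25, reduced costs: (-6.5, 0.75)
  x^k = (9.0, 0.0), subgradient = b - a^T x = 5.0
  y^{k+1} = 8.25 + 0.25*5.0 = 9.5
Dual objective at y_4 = 9.5: reduced costs (-9.0, -0.5), box minimizer x = (9.0, 9.0)
g(y_4) = b*y + (c1 - a1*y)*x1 + (c2 - a2*y)*x2 = 23*9.5 + (-9.0)*9.0 + (-0.5)*9.0 = 218.5 - 81.0 - 4.5 = 133.0


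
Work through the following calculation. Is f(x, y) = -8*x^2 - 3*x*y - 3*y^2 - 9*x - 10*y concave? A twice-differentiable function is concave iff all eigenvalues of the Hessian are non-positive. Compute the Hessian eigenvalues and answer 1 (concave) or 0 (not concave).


The Hessian of f(x,y) = -8*x^2 - 3*x*y - 3*y^2 - 9*x - 10*y is:
H = [[-16, -3], [-3, -6]]
Trace = -16 - 6 = -22
Determinant = -16*-6 - (-3)^2 = 87
Discriminant = (-22)^2 - 4*87 = 136.0
Eigenvalues: lambda_1 = -16.831, lambda_2 = -5.169
The function is concave.

1


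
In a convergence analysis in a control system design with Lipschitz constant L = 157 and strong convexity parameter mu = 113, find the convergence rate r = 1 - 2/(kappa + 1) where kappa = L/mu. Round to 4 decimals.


Step 1: Compute the condition number.
kappa = L/mu = 157/113 = 1.3894
Step 2: Compute the convergence rate.
r = 1 - 2/(kappa + 1) = 1 - 2*mu/(L + mu) = (L - mu)/(L + mu) = 44/270 = 0.163


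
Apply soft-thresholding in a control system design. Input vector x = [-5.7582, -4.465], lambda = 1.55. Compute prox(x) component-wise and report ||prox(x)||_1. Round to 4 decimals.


Soft-thresholding with lambda = 1.55:
prox(-5.7582) = sign(-5.7582)*max(|-5.7582| - 1.55, 0) = -4.2082
prox(-4.465) = sign(-4.465)*max(|-4.465| - 1.55, 0) = -2.915
prox(x) = [-4.2082, -2.915]
||prox(x)||_1 = 4.2082 + 2.915 = 7.1232


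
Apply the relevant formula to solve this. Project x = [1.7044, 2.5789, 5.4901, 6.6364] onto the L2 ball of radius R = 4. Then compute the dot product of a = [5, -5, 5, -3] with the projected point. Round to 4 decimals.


Step 1: Compute ||x|| (intermediates to 6 decimals).
||x|| = sqrt(1.7044^2 + 2.5789^2 + 5.4901^2 + 6.6364^2) = 9.150886
Step 2: Project.
Since ||x|| > R, scale = R/||x|| = 4/9.150886 = 0.437116, proj(x) = scale * x
proj(x) = [0.745021, 1.127278, 2.399811, 2.900877]
Step 3: Dot product.
a^T * proj(x) = 5*0.745021 - 5*1.127278 + 5*2.399811 - 3*2.900877 = 1.3851


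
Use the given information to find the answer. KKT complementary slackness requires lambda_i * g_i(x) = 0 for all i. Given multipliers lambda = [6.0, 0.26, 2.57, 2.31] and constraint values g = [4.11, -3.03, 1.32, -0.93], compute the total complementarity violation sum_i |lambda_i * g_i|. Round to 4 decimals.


KKT complementary slackness check:
lambda_1 * g_1 = 6.0 * 4.11 = 24.66
lambda_2 * g_2 = 0.26 * -3.03 = -0.7878
lambda_3 * g_3 = 2.57 * 1.32 = 3.3924
lambda_4 * g_4 = 2.31 * -0.93 = -2.1483
Total violation = 24.66 + 0.7878 + 3.3924 + 2.1483 = 30.9885


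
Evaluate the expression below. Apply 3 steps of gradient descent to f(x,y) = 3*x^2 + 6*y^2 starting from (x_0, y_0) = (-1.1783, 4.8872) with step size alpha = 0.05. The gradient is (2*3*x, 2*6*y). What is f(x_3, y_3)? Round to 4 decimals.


Gradient descent on f(x,y) = 3*x^2 + 6*y^2.
Starting point: (-1.1783, 4.8872), alpha = 0.05
Step 1: grad_x = 2*3*-1.1783 = -7.0698, grad_y = 2*6*4.8872 = 58.6464
  x_1 = -1.1783 - 0.05*-7.0698 = -0.8248
  y_1 = 4.8872 - 0.05*58.6464 = 1.9549
Step 2: grad_x = 2*3*-0.8248 = -4.9489, grad_y = 2*6*1.9549 = 23.4586
  x_2 = -0.8248 - 0.05*-4.9489 = -0.5774
  y_2 = 1.9549 - 0.05*23.4586 = 0.782
Step 3: grad_x = 2*3*-0.5774 = -3.4642, grad_y = 2*6*0.782 = 9.3834
  x_3 = -0.5774 - 0.05*-3.4642 = -0.4042
  y_3 = 0.782 - 0.05*9.3834 = 0.3128
f(-0.4042, 0.3128) = 3*(-0.4042)^2 + 6*0.3128^2 = 1.077


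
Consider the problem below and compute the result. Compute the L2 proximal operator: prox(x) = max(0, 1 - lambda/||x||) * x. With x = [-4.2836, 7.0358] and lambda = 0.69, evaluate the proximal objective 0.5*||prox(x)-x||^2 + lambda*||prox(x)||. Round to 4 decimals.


Step 1: Compute ||x||.
||x|| = 8.2372
Step 2: Compute scaling factor.
scale = max(0, 1 - 0.69/8.2372) = 0.9162
Step 3: prox(x) = [-3.9248, 6.4464]
||prox(x)|| = 7.5472
Step 4: Proximal objective.
0.5*||prox-x||^2 = 0.2381
lambda*||prox|| = 5.2076
Total = 5.4456


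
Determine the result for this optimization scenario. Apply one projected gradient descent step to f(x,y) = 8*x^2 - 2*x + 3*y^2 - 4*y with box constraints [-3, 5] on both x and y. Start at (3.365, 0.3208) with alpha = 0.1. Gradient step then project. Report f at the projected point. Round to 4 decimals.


Step 1: Compute gradient at (3.365, 0.3208).
grad_x = 2*8*3.365 - 2 = 51.84
grad_y = 2*3*0.3208 - 4 = -2.0752
Step 2: Gradient step.
x_raw = 3.365 - 0.1*51.84 = -1.819
y_raw = 0.3208 - 0.1*-2.0752 = 0.5283
Step 3: Project onto [-3, 5].
x_proj = clip(-1.819) = -1.819
y_proj = clip(0.5283) = 0.5283
Step 4: Evaluate f.
f(-1.819, 0.5283) = 28.8322


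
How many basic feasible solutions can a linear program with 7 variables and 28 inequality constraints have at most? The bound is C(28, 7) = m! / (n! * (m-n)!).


Each vertex corresponds to some choice of n active constraints out of m, so the number of vertices is at most C(m, n) = m! / (n!(m-n)!).
m = 28, n = 7
Numerator: 28 * 27 * 26 * 25 * 24 * 23 * 22
Denominator: 7! = 5040
C(28, 7) = 1184040


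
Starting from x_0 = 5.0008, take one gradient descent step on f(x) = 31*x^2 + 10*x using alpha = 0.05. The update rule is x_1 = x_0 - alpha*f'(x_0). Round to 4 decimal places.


We compute the gradient at x_0 and apply the update.
f'(x) = 62*x + 10
f'(5.0008) = 62*5.0008 + 10 = 320.0496
x_1 = 5.0008 - 0.05*320.0496 = -11.0017


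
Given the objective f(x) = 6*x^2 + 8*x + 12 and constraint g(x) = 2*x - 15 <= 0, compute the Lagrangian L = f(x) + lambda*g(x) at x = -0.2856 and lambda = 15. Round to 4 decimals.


Step 1: Evaluate f(x).
f(-0.2856) = 6*(-0.2856)^2 + 8*(-0.2856) + 12 = 10.2046
Step 2: Evaluate g(x).
g(-0.2856) = 2*-0.2856 - 15 = -15.5712
Step 3: Compute Lagrangian.
L = 10.2046 + 15*-15.5712 = -223.3634


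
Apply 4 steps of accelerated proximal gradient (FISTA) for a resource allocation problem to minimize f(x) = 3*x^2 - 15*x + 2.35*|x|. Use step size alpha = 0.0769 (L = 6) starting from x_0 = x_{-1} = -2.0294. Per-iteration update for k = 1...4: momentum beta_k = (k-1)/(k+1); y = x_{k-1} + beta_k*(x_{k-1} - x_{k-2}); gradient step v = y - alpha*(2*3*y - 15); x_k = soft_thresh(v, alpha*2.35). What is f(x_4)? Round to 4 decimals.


FISTA on f(x) = 3*x^2 - 15*x + 2.35*|x|
L = 6, alpha = 0.0769
Iteration 1: beta = 0.0, y = -2.0294 + 0.0*(-2.0294 + 2.0294) = -2.0294
  grad(y) = -27.1764, v = y - alpha*grad = 0.0605
  prox(v) = soft_thresh(0.0605, 0.1807) = 0.0
Iteration 2: beta = 0.3333, y = 0.0 + 0.3333*(0.0 + 2.0294) = 0.6765
  grad(y) = -10.9412, v = y - alpha*grad = 1.5178
  prox(v) = soft_thresh(1.5178, 0.1807) = 1.3371
Iteration 3: beta = 0.5, y = 1.3371 + 0.5*(1.3371 - 0.0) = 2.0057
  grad(y) = -2.9658, v = y - alpha*grad = 2.2338
  prox(v) = soft_thresh(2.2338, 0.1807) = 2.0531
Iteration 4: beta = 0.6, y = 2.0531 + 0.6*(2.0531 - 1.3371) = 2.4826
  grad(y) = -0.1044, v = y - alpha*grad = 2.4906
  prox(v) = soft_thresh(2.4906, 0.1807) = 2.3099
f(x_4) = 3*2.3099^2 - 15*2.3099 + 2.35*|2.3099| = -13.2133


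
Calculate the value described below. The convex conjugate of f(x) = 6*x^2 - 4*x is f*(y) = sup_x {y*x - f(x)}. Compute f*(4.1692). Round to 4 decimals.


f*(y) = sup_x {y*x - a*x^2 - b*x} = sup_x {(y-b)*x - a*x^2}
FOC: (y - b) - 2a*x = 0 => x* = (y - b)/(2a)
x* = (4.1692 + 4)/(2*6) = 0.6808
f*(4.1692) = (y-b)^2/(4a) = (4.1692 + 4)^2/(4*6)
= 66.7358/24 = 2.7807


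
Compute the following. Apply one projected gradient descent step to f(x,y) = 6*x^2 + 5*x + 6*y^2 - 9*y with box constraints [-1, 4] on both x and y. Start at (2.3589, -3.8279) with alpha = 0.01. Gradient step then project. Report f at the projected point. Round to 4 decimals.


Step 1: Compute gradient at (2.3589, -3.8279).
grad_x = 2*6*2.3589 + 5 = 33.3068
grad_y = 2*6*-3.8279 - 9 = -54.9348
Step 2: Gradient step.
x_raw = 2.3589 - 0.01*33.3068 = 2.0258
y_raw = -3.8279 - 0.01*-54.9348 = -3.2786
Step 3: Project onto [-1, 4].
x_proj = clip(2.0258) = 2.0258
y_proj = clip(-3.2786) = -1.0
Step 4: Evaluate f.
f(2.0258, -1.0) = 49.7531


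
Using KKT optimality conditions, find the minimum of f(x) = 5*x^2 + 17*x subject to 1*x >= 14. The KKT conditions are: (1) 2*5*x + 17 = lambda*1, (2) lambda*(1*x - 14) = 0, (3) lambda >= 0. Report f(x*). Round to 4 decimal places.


Step 1: Try lambda = 0 (constraint inactive).
x_unc = -17/(2*5) = -1.7
Check: 1*-1.7 = -1.7 < 14 -- violated!
Step 2: Constraint must be active: 1*x = 14
x* = 14/1 = 14.0
lambda = (2*5*14.0 + 17)/1 = 157.0
Step 3: Compute optimal value.
f(x*) = 5*14.0^2 + 17*14.0 = 1218.0


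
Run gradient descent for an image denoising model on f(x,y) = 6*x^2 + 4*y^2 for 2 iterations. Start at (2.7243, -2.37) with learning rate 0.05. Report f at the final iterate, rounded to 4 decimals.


Gradient descent on f(x,y) = 6*x^2 + 4*y^2.
Starting point: (2.7243, -2.37), alpha = 0.05
Step 1: grad_x = 2*6*2.7243 = 32.6916, grad_y = 2*4*-2.37 = -18.96
  x_1 = 2.7243 - 0.05*32.6916 = 1.0897
  y_1 = -2.37 - 0.05*-18.96 = -1.422
Step 2: grad_x = 2*6*1.0897 = 13.0766, grad_y = 2*4*-1.422 = -11.376
  x_2 = 1.0897 - 0.05*13.0766 = 0.4359
  y_2 = -1.422 - 0.05*-11.376 = -0.8532
f(0.4359, -0.8532) = 6*0.4359^2 + 4*(-0.8532)^2 = 4.0518


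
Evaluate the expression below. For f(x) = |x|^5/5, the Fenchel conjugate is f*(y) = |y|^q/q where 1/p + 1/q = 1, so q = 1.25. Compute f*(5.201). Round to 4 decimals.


The conjugate exponent q satisfies 1/p + 1/q = 1.
p = 5, so q = 5/(5 - 1) = 1.25
|y|^q = 5.201^1.25 = 7.8543
f*(5.201) = 7.8543 / 1.25 = 6.2835


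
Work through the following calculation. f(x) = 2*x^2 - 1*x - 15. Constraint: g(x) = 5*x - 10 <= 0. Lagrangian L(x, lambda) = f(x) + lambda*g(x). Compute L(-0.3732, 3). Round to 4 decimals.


Step 1: Evaluate f(x).
f(-0.3732) = 2*(-0.3732)^2 - 1*(-0.3732) - 15 = -14.3482
Step 2: Evaluate g(x).
g(-0.3732) = 5*-0.3732 - 10 = -11.866
Step 3: Compute Lagrangian.
L = -14.3482 + 3*-11.866 = -49.9462


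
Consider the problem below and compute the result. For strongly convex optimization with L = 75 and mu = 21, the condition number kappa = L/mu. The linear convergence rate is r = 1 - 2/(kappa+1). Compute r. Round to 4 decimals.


Step 1: Compute the condition number.
kappa = L/mu = 75/21 = 3.5714
Step 2: Compute the convergence rate.
r = 1 - 2/(kappa + 1) = 1 - 2*mu/(L + mu) = (L - mu)/(L + mu) = 54/96 = 0.5625


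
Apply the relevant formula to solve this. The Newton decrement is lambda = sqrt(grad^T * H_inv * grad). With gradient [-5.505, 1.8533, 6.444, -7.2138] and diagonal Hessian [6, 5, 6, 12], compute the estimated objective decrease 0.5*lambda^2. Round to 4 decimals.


Step 1: H is diagonal, so H^(-1) * g = [-0.9175, 0.3707, 1.074, -0.6012].
Step 2: g^T H^(-1) g = sum_i g_i^2 / H_ii
  = (-5.505)^2/6 + (1.8533)^2/5 + (6.444)^2/6 + (-7.2138)^2/12
  = 5.0508 + 0.6869 + 6.9209 + 4.3366 = 16.9952
Step 3: Objective decrease = 0.5 * g^T H^(-1) g = 8.4976


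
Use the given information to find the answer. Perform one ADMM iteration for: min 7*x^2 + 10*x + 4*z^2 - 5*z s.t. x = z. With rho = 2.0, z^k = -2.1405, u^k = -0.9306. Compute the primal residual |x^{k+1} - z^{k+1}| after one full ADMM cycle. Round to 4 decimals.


ADMM iteration with rho = 2.0, z^k = -2.1405, u^k = -0.9306
Step 1: x-update.
Minimize 7*x^2 + 10*x + (2.0/2)*(x + 2.1405 - 0.9306)^2
FOC: (2*7 + 2.0)*x = -10 + 2.0*(-2.1405 + 0.9306)
x^{k+1} = -0.7762
Step 2: z-update.
Minimize 4*z^2 - 5*z + (2.0/2)*(-0.7762 - z - 0.9306)^2
FOC: (2*4 + 2.0)*z = 5 + 2.0*(-0.7762 - 0.9306)
z^{k+1} = 0.1586
Step 3: u-update.
u^{k+1} = -0.9306 - 0.7762 - 0.1586 = -1.8655
Step 4: Primal residual = |-0.7762 - 0.1586| = 0.9349


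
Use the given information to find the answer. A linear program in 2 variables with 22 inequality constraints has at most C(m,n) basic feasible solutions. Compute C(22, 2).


Each vertex corresponds to some choice of n active constraints out of m, so the number of vertices is at most C(m, n) = m! / (n!(m-n)!).
m = 22, n = 2
Numerator: 22 * 21
Denominator: 2! = 2
C(22, 2) = 231


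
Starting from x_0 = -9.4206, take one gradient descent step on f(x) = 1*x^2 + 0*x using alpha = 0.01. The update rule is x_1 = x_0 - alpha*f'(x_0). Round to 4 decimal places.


We compute the gradient at x_0 and apply the update.
f'(x) = 2*x + 0
f'(-9.4206) = 2*-9.4206 + 0 = -18.8412
x_1 = -9.4206 - 0.01*-18.8412 = -9.2322


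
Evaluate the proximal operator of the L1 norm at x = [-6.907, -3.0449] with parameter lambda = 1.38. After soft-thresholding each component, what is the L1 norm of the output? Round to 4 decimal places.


Soft-thresholding with lambda = 1.38:
prox(-6.907) = sign(-6.907)*max(|-6.907| - 1.38, 0) = -5.527
prox(-3.0449) = sign(-3.0449)*max(|-3.0449| - 1.38, 0) = -1.6649
prox(x) = [-5.527, -1.6649]
||prox(x)||_1 = 5.527 + 1.6649 = 7.1919


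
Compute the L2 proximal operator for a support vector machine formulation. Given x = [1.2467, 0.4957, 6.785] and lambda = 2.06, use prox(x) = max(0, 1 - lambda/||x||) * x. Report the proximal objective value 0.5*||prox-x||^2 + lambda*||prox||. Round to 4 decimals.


Step 1: Compute ||x||.
||x|| = 6.9164
Step 2: Compute scaling factor.
scale = max(0, 1 - 2.06/6.9164) = 0.7022
Step 3: prox(x) = [0.8754, 0.3481, 4.7641]
||prox(x)|| = 4.8564
Step 4: Proximal objective.
0.5*||prox-x||^2 = 2.1218
lambda*||prox|| = 10.0042
Total = 12.1259


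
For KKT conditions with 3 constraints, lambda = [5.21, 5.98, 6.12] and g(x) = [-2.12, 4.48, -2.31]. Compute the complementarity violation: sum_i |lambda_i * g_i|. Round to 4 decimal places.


KKT complementary slackness check:
lambda_1 * g_1 = 5.21 * -2.12 = -11.0452
lambda_2 * g_2 = 5.98 * 4.48 = 26.7904
lambda_3 * g_3 = 6.12 * -2.31 = -14.1372
Total violation = 11.0452 + 26.7904 + 14.1372 = 51.9728


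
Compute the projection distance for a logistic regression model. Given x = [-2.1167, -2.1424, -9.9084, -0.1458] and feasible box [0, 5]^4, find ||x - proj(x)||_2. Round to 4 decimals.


Project each component onto [0, 5].
clip(-2.1167) = 0.0, clip(-2.1424) = 0.0, clip(-9.9084) = 0.0, clip(-0.1458) = 0.0
Projection = [0.0, 0.0, 0.0, 0.0]
Squared diffs: [4.4804, 4.5899, 98.1764, 0.0213]
Distance = sqrt(107.268) = 10.357


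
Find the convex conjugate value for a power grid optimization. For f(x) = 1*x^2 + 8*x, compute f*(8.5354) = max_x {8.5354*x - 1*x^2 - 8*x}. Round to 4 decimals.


f*(y) = sup_x {y*x - a*x^2 - b*x} = sup_x {(y-b)*x - a*x^2}
FOC: (y - b) - 2a*x = 0 => x* = (y - b)/(2a)
x* = (8.5354 - 8)/(2*1) = 0.2677
f*(8.5354) = (y-b)^2/(4a) = (8.5354 - 8)^2/(4*1)
= 0.2867/4 = 0.0717


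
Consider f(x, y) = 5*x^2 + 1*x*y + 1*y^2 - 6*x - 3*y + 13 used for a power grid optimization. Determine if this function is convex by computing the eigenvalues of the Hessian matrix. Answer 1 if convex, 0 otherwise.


The Hessian of f(x,y) = 5*x^2 + 1*x*y + 1*y^2 - 6*x - 3*y + 13 is:
H = [[10, 1], [1, 2]]
Trace = 10 + 2 = 12
Determinant = 10*2 - (1)^2 = 19
Discriminant = (12)^2 - 4*19 = 68.0
Eigenvalues: lambda_1 = 1.8769, lambda_2 = 10.1231
The function is convex.

1


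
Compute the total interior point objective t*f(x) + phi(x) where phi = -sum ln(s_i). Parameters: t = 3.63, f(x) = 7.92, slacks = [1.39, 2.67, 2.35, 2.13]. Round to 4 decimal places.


Step 1: Compute log-barrier.
ln values: [0.3293, 0.9821, 0.8544, 0.7561]
phi = -(0.3293 + 0.9821 + 0.8544 + 0.7561) = -2.9219
Step 2: Compute augmented objective.
t*f(x) = 3.63*7.92 = 28.7496
Total = 28.7496 - 2.9219 = 25.8277


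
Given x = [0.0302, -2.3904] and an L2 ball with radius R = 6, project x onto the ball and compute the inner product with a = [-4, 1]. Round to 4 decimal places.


Step 1: Compute ||x|| (intermediates to 6 decimals).
||x|| = sqrt(0.0302^2 + (-2.3904)^2) = 2.390591
Step 2: Project.
Since ||x|| <= R, proj = x (no scaling needed).
proj(x) = [0.0302, -2.3904]
Step 3: Dot product.
a^T * proj(x) = -4*0.0302 + 1*(-2.3904) = -2.5112


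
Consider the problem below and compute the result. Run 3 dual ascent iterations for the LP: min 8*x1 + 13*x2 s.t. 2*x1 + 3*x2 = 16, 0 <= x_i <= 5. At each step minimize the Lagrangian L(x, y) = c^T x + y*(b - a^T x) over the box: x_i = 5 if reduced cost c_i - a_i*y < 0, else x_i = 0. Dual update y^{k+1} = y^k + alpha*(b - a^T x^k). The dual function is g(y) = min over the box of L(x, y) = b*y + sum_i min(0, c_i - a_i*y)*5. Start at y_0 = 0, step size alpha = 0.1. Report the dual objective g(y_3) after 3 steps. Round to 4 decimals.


Dual ascent for LP: min 8*x1 + 13*x2, 2*x1 + 3*x2 = 16, 0 <= x_i <= 5
Step 1: y^k = 0.0, reduced costs: (8.0, 13.0)
  x^k = (0.0, 0.0), subgradient = b - a^T x = 16.0
  y^{k+1} = 0.0 + 0.1*16.0 = 1.6
Step 2: y^k = 1.6, reduced costs: (4.8, 8.2)
  x^k = (0.0, 0.0), subgradient = b - a^T x = 16.0
  y^{k+1} = 1.6 + 0.1*16.0 = 3.2
Step 3: y^k = 3.2, reduced costs: (1.6, 3.4)
  x^k = (0.0, 0.0), subgradient = b - a^T x = 16.0
  y^{k+1} = 3.2 + 0.1*16.0 = 4.8
Dual objective at y_3 = 4.8: reduced costs (-1.6, -1.4), box minimizer x = (5.0, 5.0)
g(y_3) = b*y + (c1 - a1*y)*x1 + (c2 - a2*y)*x2 = 16*4.8 + (-1.6)*5.0 + (-1.4)*5.0 = 76.8 - 8.0 - 7.0 = 61.8


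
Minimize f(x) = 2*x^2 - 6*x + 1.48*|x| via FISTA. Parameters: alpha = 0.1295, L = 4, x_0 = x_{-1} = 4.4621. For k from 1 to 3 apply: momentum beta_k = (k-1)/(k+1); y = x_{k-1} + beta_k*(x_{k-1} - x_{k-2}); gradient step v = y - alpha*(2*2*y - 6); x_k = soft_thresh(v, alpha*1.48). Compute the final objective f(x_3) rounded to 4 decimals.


FISTA on f(x) = 2*x^2 - 6*x + 1.48*|x|
L = 4, alpha = 0.1295
Iteration 1: beta = 0.0, y = 4.4621 + 0.0*(4.4621 - 4.4621) = 4.4621
  grad(y) = 11.8484, v = y - alpha*grad = 2.9277
  prox(v) = soft_thresh(2.9277, 0.1917) = 2.7361
Iteration 2: beta = 0.3333, y = 2.7361 + 0.3333*(2.7361 - 4.4621) = 2.1607
  grad(y) = 2.6429, v = y - alpha*grad = 1.8185
  prox(v) = soft_thresh(1.8185, 0.1917) = 1.6268
Iteration 3: beta = 0.5, y = 1.6268 + 0.5*(1.6268 - 2.7361) = 1.0722
  grad(y) = -1.7113, v = y - alpha*grad = 1.2938
  prox(v) = soft_thresh(1.2938, 0.1917) = 1.1021
f(x_3) = 2*1.1021^2 - 6*1.1021 + 1.48*|1.1021| = -2.5522


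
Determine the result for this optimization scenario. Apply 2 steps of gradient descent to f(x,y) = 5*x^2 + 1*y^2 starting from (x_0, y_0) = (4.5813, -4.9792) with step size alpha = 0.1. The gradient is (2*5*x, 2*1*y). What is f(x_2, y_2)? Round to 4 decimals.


Gradient descent on f(x,y) = 5*x^2 + 1*y^2.
Starting point: (4.5813, -4.9792), alpha = 0.1
Step 1: grad_x = 2*5*4.5813 = 45.813, grad_y = 2*1*-4.9792 = -9.9584
  x_1 = 4.5813 - 0.1*45.813 = 0.0
  y_1 = -4.9792 - 0.1*-9.9584 = -3.9834
Step 2: grad_x = 2*5*0.0 = 0.0, grad_y = 2*1*-3.9834 = -7.9667
  x_2 = 0.0 - 0.1*0.0 = 0.0
  y_2 = -3.9834 - 0.1*-7.9667 = -3.1867
f(0.0, -3.1867) = 5*0.0^2 + 1*(-3.1867)^2 = 10.155


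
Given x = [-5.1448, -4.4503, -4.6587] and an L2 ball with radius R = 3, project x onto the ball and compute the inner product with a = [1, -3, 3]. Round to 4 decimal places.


Step 1: Compute ||x|| (intermediates to 6 decimals).
||x|| = sqrt((-5.1448)^2 + (-4.4503)^2 + (-4.6587)^2) = 8.244854
Step 2: Project.
Since ||x|| > R, scale = R/||x|| = 3/8.244854 = 0.363863, proj(x) = scale * x
proj(x) = [-1.872002, -1.6193, -1.695129]
Step 3: Dot product.
a^T * proj(x) = 1*(-1.872002) - 3*(-1.6193) + 3*(-1.695129) = -2.0995


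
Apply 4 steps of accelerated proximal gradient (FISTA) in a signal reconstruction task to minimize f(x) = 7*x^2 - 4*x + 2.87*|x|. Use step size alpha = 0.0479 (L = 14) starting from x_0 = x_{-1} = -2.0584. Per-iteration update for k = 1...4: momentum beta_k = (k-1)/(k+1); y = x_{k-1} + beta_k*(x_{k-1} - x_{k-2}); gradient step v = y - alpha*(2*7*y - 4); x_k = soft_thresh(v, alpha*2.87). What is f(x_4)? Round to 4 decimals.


FISTA on f(x) = 7*x^2 - 4*x + 2.87*|x|
L = 14, alpha = 0.0479
Iteration 1: beta = 0.0, y = -2.0584 + 0.0*(-2.0584 + 2.0584) = -2.0584
  grad(y) = -32.8176, v = y - alpha*grad = -0.4864
  prox(v) = soft_thresh(-0.4864, 0.1375) = -0.349
Iteration 2: beta = 0.3333, y = -0.349 + 0.3333*(-0.349 + 2.0584) = 0.2208
  grad(y) = -0.9081, v = y - alpha*grad = 0.2643
  prox(v) = soft_thresh(0.2643, 0.1375) = 0.1269
Iteration 3: beta = 0.5, y = 0.1269 + 0.5*(0.1269 + 0.349) = 0.3648
  grad(y) = 1.1071, v = y - alpha*grad = 0.3118
  prox(v) = soft_thresh(0.3118, 0.1375) = 0.1743
Iteration 4: beta = 0.6, y = 0.1743 + 0.6*(0.1743 - 0.1269) = 0.2027
  grad(y) = -1.1616, v = y - alpha*grad = 0.2584
  prox(v) = soft_thresh(0.2584, 0.1375) = 0.1209
f(x_4) = 7*0.1209^2 - 4*0.1209 + 2.87*|0.1209| = -0.0343


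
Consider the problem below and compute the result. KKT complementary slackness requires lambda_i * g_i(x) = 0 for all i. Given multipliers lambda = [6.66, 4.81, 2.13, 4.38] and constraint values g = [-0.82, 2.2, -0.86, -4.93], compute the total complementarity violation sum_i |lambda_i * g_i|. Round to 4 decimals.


KKT complementary slackness check:
lambda_1 * g_1 = 6.66 * -0.82 = -5.4612
lambda_2 * g_2 = 4.81 * 2.2 = 10.582
lambda_3 * g_3 = 2.13 * -0.86 = -1.8318
lambda_4 * g_4 = 4.38 * -4.93 = -21.5934
Total violation = 5.4612 + 10.582 + 1.8318 + 21.5934 = 39.4684


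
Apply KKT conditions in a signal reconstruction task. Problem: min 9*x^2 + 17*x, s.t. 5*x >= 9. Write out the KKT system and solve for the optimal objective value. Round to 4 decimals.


Step 1: Try lambda = 0 (constraint inactive).
x_unc = -17/(2*9) = -0.9444
Check: 5*-0.9444 = -4.722 < 9 -- violated!
Step 2: Constraint must be active: 5*x = 9
x* = 9/5 = 1.8
lambda = (2*9*1.8 + 17)/5 = 9.88
Step 3: Compute optimal value.
f(x*) = 9*1.8^2 + 17*1.8 = 59.76


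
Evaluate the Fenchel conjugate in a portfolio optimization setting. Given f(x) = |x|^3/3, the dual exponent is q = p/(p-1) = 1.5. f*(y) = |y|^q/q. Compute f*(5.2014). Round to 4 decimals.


The conjugate exponent q satisfies 1/p + 1/q = 1.
p = 3, so q = 3/(3 - 1) = 1.5
|y|^q = 5.2014^1.5 = 11.8626
f*(5.2014) = 11.8626 / 1.5 = 7.9084


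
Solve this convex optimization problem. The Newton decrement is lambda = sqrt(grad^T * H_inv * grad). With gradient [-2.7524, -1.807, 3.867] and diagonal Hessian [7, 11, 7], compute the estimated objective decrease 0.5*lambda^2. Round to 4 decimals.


Step 1: H is diagonal, so H^(-1) * g = [-0.3932, -0.1643, 0.5524].
Step 2: g^T H^(-1) g = sum_i g_i^2 / H_ii
  = (-2.7524)^2/7 + (-1.807)^2/11 + (3.867)^2/7
  = 1.0822 + 0.2968 + 2.1362 = 3.5153
Step 3: Objective decrease = 0.5 * g^T H^(-1) g = 1.7577


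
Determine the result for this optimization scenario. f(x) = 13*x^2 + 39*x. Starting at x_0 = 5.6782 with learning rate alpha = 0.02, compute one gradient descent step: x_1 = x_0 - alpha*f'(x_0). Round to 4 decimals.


We compute the gradient at x_0 and apply the update.
f'(x) = 26*x + 39
f'(5.6782) = 26*5.6782 + 39 = 186.6332
x_1 = 5.6782 - 0.02*186.6332 = 1.9455


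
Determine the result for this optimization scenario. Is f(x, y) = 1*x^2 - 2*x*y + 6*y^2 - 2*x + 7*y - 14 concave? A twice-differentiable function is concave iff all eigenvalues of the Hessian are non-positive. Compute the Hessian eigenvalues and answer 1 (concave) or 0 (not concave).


The Hessian of f(x,y) = 1*x^2 - 2*x*y + 6*y^2 - 2*x + 7*y - 14 is:
H = [[2, -2], [-2, 12]]
Trace = 2 + 12 = 14
Determinant = 2*12 - (-2)^2 = 20
Discriminant = (14)^2 - 4*20 = 116.0
Eigenvalues: lambda_1 = 1.6148, lambda_2 = 12.3852
The function is not concave.

0


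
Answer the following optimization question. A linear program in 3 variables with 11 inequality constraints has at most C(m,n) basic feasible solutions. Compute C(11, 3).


Each vertex corresponds to some choice of n active constraints out of m, so the number of vertices is at most C(m, n) = m! / (n!(m-n)!).
m = 11, n = 3
Numerator: 11 * 10 * 9
Denominator: 3! = 6
C(11, 3) = 165
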